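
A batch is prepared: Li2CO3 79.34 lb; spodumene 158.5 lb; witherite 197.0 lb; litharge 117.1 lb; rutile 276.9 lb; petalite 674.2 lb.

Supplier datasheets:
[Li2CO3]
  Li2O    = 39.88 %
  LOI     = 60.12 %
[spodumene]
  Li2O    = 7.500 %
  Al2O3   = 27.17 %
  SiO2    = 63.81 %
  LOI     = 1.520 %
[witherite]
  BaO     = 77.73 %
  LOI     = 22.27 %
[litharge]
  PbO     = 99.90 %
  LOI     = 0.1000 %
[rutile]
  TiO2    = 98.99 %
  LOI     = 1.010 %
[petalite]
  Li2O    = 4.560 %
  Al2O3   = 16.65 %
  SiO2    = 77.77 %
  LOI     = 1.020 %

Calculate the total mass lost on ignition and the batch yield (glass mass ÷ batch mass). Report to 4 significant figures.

All arithmetic runs at full precision in every operation; rounding to four significant figures extends to every in-between result as displayed — a single rounding finalizes every reported result; all derived quantities, including net glass mass, yield, LOI, the totals, six oxide percentages, are recomputed from the batch weights for 1399 lb of glass in exact precision, precisely as stated by the problem or answer text.
LOI of each material in turn:
  Li2CO3: 79.34 × 0.6012 = 47.70 lb
  spodumene: 158.5 × 0.01520 = 2.409 lb
  witherite: 197.0 × 0.2227 = 43.87 lb
  litharge: 117.1 × 0.001000 = 0.1171 lb
  rutile: 276.9 × 0.01010 = 2.797 lb
  petalite: 674.2 × 0.01020 = 6.877 lb
Total LOI = 103.8 lb
Glass = batch − LOI = 1503 − 103.8 = 1399 lb

LOI loss = 103.8 lb; glass = 1399 lb; yield = 93.10%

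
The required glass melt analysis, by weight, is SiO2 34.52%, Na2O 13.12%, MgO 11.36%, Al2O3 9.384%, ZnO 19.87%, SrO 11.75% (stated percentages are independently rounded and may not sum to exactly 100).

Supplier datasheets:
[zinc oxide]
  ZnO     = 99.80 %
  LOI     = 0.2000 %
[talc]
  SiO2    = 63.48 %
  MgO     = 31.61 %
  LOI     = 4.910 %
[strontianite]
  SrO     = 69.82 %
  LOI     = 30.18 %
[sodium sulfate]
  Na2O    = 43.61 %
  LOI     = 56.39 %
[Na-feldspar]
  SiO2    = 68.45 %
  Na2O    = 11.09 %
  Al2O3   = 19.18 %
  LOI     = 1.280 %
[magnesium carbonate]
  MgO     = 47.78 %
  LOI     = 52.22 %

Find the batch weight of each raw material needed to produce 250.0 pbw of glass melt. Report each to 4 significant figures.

All internal work keeps full float precision all the way through. The intermediate values are printed (rounded to 4 significant digits) between the steps; each reported value is rounded only once. Derived quantities are re-derived in exact precision (net glass mass, yield, LOI, the totals, six oxide percentages) using the weight values at 250.0 pbw of glass, exactly as shown in the question or the answer.
Per-oxide target masses for 250.0 pbw glass melt:
  SiO2: 34.52% × 250.0 = 86.30 pbw
  Na2O: 13.12% × 250.0 = 32.80 pbw
  MgO: 11.36% × 250.0 = 28.40 pbw
  Al2O3: 9.384% × 250.0 = 23.46 pbw
  ZnO: 19.87% × 250.0 = 49.68 pbw
  SrO: 11.75% × 250.0 = 29.38 pbw
Per-oxide balance check from the weights as reported, per the basis as stated (each sum matches its target mass up to rounding of the answer):
  SiO2: 4.057·0.6348 + 122.3·0.6845 = 86.29 pbw (target 86.30 pbw)
  Na2O: 44.11·0.4361 + 122.3·0.1109 = 32.80 pbw (target 32.80 pbw)
  MgO: 4.057·0.3161 + 56.76·0.4778 = 28.40 pbw (target 28.40 pbw)
  Al2O3: 122.3·0.1918 = 23.46 pbw (target 23.46 pbw)
  ZnO: 49.77·0.9980 = 49.67 pbw (target 49.68 pbw)
  SrO: 42.07·0.6982 = 29.37 pbw (target 29.38 pbw)
Glass-mass bookkeeping: the batch minus its LOI: 250.0 pbw (per-oxide target masses sum to 250.0 pbw; stated basis 250.0 pbw — a pure rounding effect).
Whole-batch sum: Σ batch = 319.1 pbw; the LOI term Σ batch·LOI equals 69.07 pbw; the yield ratio, glass ÷ batch: 78.35%.

Batch per 250.0 pbw glass melt:
  zinc oxide: 49.77 pbw
  talc: 4.057 pbw
  strontianite: 42.07 pbw
  sodium sulfate: 44.11 pbw
  Na-feldspar: 122.3 pbw
  magnesium carbonate: 56.76 pbw
Total batch = 319.1 pbw; LOI loss = 69.07 pbw; yield = 78.35%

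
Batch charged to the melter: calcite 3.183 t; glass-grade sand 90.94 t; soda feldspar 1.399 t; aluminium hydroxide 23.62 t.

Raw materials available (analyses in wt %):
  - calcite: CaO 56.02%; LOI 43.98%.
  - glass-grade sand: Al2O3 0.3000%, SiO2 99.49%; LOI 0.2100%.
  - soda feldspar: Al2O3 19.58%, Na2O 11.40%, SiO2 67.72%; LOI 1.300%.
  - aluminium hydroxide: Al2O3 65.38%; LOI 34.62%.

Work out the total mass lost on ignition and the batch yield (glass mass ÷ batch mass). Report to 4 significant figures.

LOI loss = 9.786 t; glass = 109.4 t; yield = 91.79%

In-progress results are printed, with 4-significant-figure rounding, on the page. Exact precision is held at every stage; every reported result carries a single rounding — derived quantities (four oxide percentages, LOI, the totals, yield, net glass mass) are recomputed from the batch weights on 109.4 t of glass at exact precision as set out in problem or answer.
Loss on ignition, line by line:
  calcite: 3.183 × 0.4398 = 1.400 t
  glass-grade sand: 90.94 × 0.002100 = 0.1910 t
  soda feldspar: 1.399 × 0.01300 = 0.01819 t
  aluminium hydroxide: 23.62 × 0.3462 = 8.177 t
Total LOI = 9.786 t
Glass = batch − LOI = 119.1 − 9.786 = 109.4 t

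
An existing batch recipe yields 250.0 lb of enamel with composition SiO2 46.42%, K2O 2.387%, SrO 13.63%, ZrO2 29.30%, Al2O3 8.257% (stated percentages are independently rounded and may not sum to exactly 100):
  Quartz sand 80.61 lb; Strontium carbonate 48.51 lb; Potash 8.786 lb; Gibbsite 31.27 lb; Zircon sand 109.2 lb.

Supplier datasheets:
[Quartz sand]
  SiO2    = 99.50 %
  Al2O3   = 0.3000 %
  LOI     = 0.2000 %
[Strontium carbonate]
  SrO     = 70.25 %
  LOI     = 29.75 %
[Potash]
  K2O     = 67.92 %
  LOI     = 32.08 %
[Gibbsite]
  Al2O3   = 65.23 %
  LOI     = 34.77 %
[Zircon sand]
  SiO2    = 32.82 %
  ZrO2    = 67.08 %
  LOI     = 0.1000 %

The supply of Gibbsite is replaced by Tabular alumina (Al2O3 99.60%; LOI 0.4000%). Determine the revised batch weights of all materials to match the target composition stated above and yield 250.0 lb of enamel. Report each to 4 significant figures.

Revised batch per 250.0 lb enamel:
  Quartz sand: 80.61 lb
  Strontium carbonate: 48.51 lb
  Potash: 8.786 lb
  Tabular alumina: 20.48 lb
  Zircon sand: 109.2 lb
Total batch = 267.6 lb; LOI loss = 17.60 lb

Intermediates are printed rounded off to 4 significant figures in the printout — the whole derivation keeps exact precision end to end — every reported result is rounded a single time; all derived quantities are rebuilt from the batch weights at 250.0 lb of glass at full precision (totals, glass mass, yield, the five compositions, LOI), exactly as printed in the problem or the answer.
Per-oxide target masses for 250.0 lb enamel:
  SiO2: 46.42% × 250.0 = 116.0 lb
  K2O: 2.387% × 250.0 = 5.968 lb
  SrO: 13.63% × 250.0 = 34.08 lb
  ZrO2: 29.30% × 250.0 = 73.25 lb
  Al2O3: 8.257% × 250.0 = 20.64 lb
A balance pass over the oxides, using the reported weights, under the basis named above (summed amounts equal target values exact up to rounding of places):
  SiO2: 80.61·0.9950 + 109.2·0.3282 = 116.0 lb (target 116.0 lb)
  K2O: 8.786·0.6792 = 5.967 lb (target 5.968 lb)
  SrO: 48.51·0.7025 = 34.08 lb (target 34.08 lb)
  ZrO2: 109.2·0.6708 = 73.25 lb (target 73.25 lb)
  Al2O3: 80.61·0.003000 + 20.48·0.9960 = 20.64 lb (target 20.64 lb)
Mass balance on the glass: total charge less LOI = 250.0 lb (the targets, summed, come to 250.0 lb; basis as stated: 250.0 lb — gaps are rounding artifacts).
Batch grand total — Σ batch = 267.6 lb; the LOI term Σ batch·LOI equals 17.60 lb; glass ÷ batch gives a yield of 93.42%.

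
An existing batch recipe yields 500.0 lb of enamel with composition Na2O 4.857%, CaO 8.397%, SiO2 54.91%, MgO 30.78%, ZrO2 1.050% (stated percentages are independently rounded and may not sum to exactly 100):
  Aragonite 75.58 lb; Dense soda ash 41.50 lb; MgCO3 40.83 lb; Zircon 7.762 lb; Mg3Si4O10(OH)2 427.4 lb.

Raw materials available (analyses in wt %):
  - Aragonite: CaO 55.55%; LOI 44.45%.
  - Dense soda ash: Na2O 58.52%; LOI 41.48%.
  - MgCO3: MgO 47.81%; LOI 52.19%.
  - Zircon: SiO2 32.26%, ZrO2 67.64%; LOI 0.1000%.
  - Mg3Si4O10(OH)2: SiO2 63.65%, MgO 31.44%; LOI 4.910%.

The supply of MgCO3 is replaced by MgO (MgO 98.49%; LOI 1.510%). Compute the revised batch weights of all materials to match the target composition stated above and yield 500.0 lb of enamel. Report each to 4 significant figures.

Revised batch per 500.0 lb enamel:
  Aragonite: 75.58 lb
  Dense soda ash: 41.50 lb
  MgO: 19.82 lb
  Zircon: 7.762 lb
  Mg3Si4O10(OH)2: 427.4 lb
Total batch = 572.1 lb; LOI loss = 72.10 lb

Every computation holds exact precision from start to finish; working values are displayed with 4-significant-figure rounding when written out. A single rounding produces each reported value — all derived quantities (ignition loss, the totals, the yield, glass mass, five oxide percentages) are rebuilt in full precision from the batch weights per 500.0 lb of glass exactly as printed in the problem or the answer.
Per-oxide target masses for 500.0 lb enamel:
  Na2O: 4.857% × 500.0 = 24.28 lb
  CaO: 8.397% × 500.0 = 41.98 lb
  SiO2: 54.91% × 500.0 = 274.6 lb
  MgO: 30.78% × 500.0 = 153.9 lb
  ZrO2: 1.050% × 500.0 = 5.250 lb
Checking each oxide sum given the weights on record, per the basis as stated (oxide sums agree with the targets net of answer rounding effects):
  Na2O: 41.50·0.5852 = 24.29 lb (target 24.28 lb)
  CaO: 75.58·0.5555 = 41.98 lb (target 41.98 lb)
  SiO2: 7.762·0.3226 + 427.4·0.6365 = 274.5 lb (target 274.6 lb)
  MgO: 19.82·0.9849 + 427.4·0.3144 = 153.9 lb (target 153.9 lb)
  ZrO2: 7.762·0.6764 = 5.250 lb (target 5.250 lb)
Glass-mass closure: net batch after ignition = 500.0 lb (oxide target masses add up to 500.0 lb; against the stated basis, 500.0 lb — rounding explains the deltas).
Batch total: Σ batch = 572.1 lb; loss to ignition Σ batch·LOI = 72.10 lb; the yield ratio, glass ÷ batch: 87.40%.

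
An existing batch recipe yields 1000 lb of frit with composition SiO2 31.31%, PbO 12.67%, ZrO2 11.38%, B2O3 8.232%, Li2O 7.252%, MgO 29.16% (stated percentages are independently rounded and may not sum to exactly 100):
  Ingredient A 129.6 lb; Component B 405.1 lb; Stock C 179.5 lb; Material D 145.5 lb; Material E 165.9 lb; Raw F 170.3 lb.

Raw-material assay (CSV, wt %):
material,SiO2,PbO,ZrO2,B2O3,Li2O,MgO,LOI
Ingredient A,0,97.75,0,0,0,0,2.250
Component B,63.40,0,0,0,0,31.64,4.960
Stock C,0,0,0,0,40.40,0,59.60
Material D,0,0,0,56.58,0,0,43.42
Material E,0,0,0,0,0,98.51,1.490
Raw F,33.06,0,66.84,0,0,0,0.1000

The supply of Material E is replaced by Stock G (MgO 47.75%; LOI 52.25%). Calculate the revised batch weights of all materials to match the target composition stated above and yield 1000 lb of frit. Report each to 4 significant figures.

The whole derivation maintains full precision at each step. Working values are printed with 4-significant-figure rounding in the working; every reported result takes exactly one rounding — derived quantities are computed from the batch weights at 1000 lb of glass in full precision (the yield, totals, glass mass, ignition loss, six oxide percentages) precisely as stated by the problem or answer text.
Target masses of each oxide per 1000 lb frit:
  SiO2: 31.31% × 1000 = 313.1 lb
  PbO: 12.67% × 1000 = 126.7 lb
  ZrO2: 11.38% × 1000 = 113.8 lb
  B2O3: 8.232% × 1000 = 82.32 lb
  Li2O: 7.252% × 1000 = 72.52 lb
  MgO: 29.16% × 1000 = 291.6 lb
Oxide-by-oxide audit on the weights just shown, for the quoted basis mass (sum by sum, the targets are met given rounding of the digits):
  SiO2: 405.1·0.6340 + 170.3·0.3306 = 313.1 lb (target 313.1 lb)
  PbO: 129.6·0.9775 = 126.7 lb (target 126.7 lb)
  ZrO2: 170.3·0.6684 = 113.8 lb (target 113.8 lb)
  B2O3: 145.5·0.5658 = 82.32 lb (target 82.32 lb)
  Li2O: 179.5·0.4040 = 72.52 lb (target 72.52 lb)
  MgO: 405.1·0.3164 + 342.3·0.4775 = 291.6 lb (target 291.6 lb)
Mass balance on the glass: total charge less LOI = 1000 lb (the Σ of target masses is 1000 lb; the stated basis being 1000 lb — gaps are rounding artifacts).
Total batch = Σ batch = 1372 lb; ignition loss, Σ(batch × LOI) = 372.2 lb; yield: glass divided by total = 72.88%.

Revised batch per 1000 lb frit:
  Ingredient A: 129.6 lb
  Component B: 405.1 lb
  Stock C: 179.5 lb
  Material D: 145.5 lb
  Stock G: 342.3 lb
  Raw F: 170.3 lb
Total batch = 1372 lb; LOI loss = 372.2 lb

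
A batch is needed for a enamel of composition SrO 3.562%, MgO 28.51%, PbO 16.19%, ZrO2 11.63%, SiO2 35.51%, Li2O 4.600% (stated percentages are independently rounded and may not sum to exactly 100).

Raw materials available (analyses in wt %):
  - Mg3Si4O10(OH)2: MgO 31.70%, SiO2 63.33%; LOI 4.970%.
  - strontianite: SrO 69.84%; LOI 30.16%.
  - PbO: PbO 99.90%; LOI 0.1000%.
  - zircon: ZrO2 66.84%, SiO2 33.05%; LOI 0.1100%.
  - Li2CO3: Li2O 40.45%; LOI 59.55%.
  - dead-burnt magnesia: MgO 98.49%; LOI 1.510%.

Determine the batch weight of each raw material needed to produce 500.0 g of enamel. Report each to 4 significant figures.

Batch per 500.0 g enamel:
  Mg3Si4O10(OH)2: 235.0 g
  strontianite: 25.50 g
  PbO: 81.03 g
  zircon: 87.00 g
  Li2CO3: 56.86 g
  dead-burnt magnesia: 69.11 g
Total batch = 554.5 g; LOI loss = 54.45 g; yield = 90.18%

Values along the way appear (rounded to 4 significant digits) at each printed step. All internal work carries full precision through every step; a single rounding produces every reported number; derived quantities are computed in exact precision (totals, the six compositions, the yield, ignition loss, net glass mass) from the weighed amounts for 500.0 g of glass, exactly as printed in problem or answer.
Target masses of each oxide per 500.0 g enamel:
  SrO: 3.562% × 500.0 = 17.81 g
  MgO: 28.51% × 500.0 = 142.6 g
  PbO: 16.19% × 500.0 = 80.95 g
  ZrO2: 11.63% × 500.0 = 58.15 g
  SiO2: 35.51% × 500.0 = 177.6 g
  Li2O: 4.600% × 500.0 = 23.00 g
Sums-versus-targets review from the weights as reported, versus the basis set out (summed amounts equal target values exact up to rounding of places):
  SrO: 25.50·0.6984 = 17.81 g (target 17.81 g)
  MgO: 235.0·0.3170 + 69.11·0.9849 = 142.6 g (target 142.6 g)
  PbO: 81.03·0.9990 = 80.95 g (target 80.95 g)
  ZrO2: 87.00·0.6684 = 58.15 g (target 58.15 g)
  SiO2: 235.0·0.6333 + 87.00·0.3305 = 177.6 g (target 177.6 g)
  Li2O: 56.86·0.4045 = 23.00 g (target 23.00 g)
Mass balance on the glass: batch total minus LOI = 500.0 g (per-oxide target masses sum to 500.0 g; stated basis 500.0 g — any gap is answer rounding).
Batch total: Σ batch = 554.5 g; LOI removed, Σ of batch·LOI: 54.45 g; yield: glass divided by total = 90.18%.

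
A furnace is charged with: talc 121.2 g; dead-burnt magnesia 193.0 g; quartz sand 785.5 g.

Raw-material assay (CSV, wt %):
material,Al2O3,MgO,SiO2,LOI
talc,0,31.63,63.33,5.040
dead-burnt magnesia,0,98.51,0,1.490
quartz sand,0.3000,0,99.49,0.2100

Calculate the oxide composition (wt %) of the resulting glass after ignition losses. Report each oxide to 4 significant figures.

Mid-chain values are displayed rounded off to 4 significant figures at each printed step — the working math carries full float precision at each step — each reported result takes a single rounding. The derived quantities (ignition loss, net glass mass, totals, the yield, the three compositions) are recomputed starting from the weights for 1089 g of glass in full precision, exactly as shown in question or answer.
Oxide-by-oxide delivered mass:
  Al2O3: 785.5·0.003000 = 2.357 g
  MgO: 121.2·0.3163 + 193.0·0.9851 = 228.5 g
  SiO2: 121.2·0.6333 + 785.5·0.9949 = 858.2 g
LOI: 121.2·0.05040 + 193.0·0.01490 + 785.5·0.002100 = 10.63 g
The glass mass, total less LOI, = 1100 − 10.63 = 1089 g (matching Σ of the oxides)
percent share: oxide ÷ glass, ×100

Glass mass = 1089 g (batch 1100 − LOI 10.63).
Composition: Al2O3 0.2164%, MgO 20.98%, SiO2 78.81%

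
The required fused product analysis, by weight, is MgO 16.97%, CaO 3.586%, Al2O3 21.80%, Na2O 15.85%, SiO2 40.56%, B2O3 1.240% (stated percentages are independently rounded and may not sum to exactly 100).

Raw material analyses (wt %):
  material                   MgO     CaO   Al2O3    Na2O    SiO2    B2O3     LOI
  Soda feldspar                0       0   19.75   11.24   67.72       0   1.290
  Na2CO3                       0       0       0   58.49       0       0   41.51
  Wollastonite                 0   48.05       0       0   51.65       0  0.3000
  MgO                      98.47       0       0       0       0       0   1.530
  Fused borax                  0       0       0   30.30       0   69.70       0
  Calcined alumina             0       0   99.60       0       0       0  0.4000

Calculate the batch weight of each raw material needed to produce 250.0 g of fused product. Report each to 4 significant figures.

Batch per 250.0 g fused product:
  Soda feldspar: 135.5 g
  Na2CO3: 39.40 g
  Wollastonite: 18.66 g
  MgO: 43.08 g
  Fused borax: 4.448 g
  Calcined alumina: 27.85 g
Total batch = 268.9 g; LOI loss = 18.93 g; yield = 92.96%

Working values appear, with 4-significant-digit rounding, in the printout. Each numeric step runs at exact precision at all times. Every reported result includes exactly one rounding — all derived quantities (yield, six oxide percentages, LOI, the totals, net glass mass) are carried from the weighed amounts for 250.0 g of glass at exact precision, as set out in either problem or answer.
Oxide mass targets, per 250.0 g fused product:
  MgO: 16.97% × 250.0 = 42.42 g
  CaO: 3.586% × 250.0 = 8.965 g
  Al2O3: 21.80% × 250.0 = 54.50 g
  Na2O: 15.85% × 250.0 = 39.62 g
  SiO2: 40.56% × 250.0 = 101.4 g
  B2O3: 1.240% × 250.0 = 3.100 g
Mass-balance tally per oxide using the reported weights, against the basis in use (target by target, the sums agree exact up to rounding of places):
  MgO: 43.08·0.9847 = 42.42 g (target 42.42 g)
  CaO: 18.66·0.4805 = 8.966 g (target 8.965 g)
  Al2O3: 135.5·0.1975 + 27.85·0.9960 = 54.50 g (target 54.50 g)
  Na2O: 135.5·0.1124 + 39.40·0.5849 + 4.448·0.3030 = 39.62 g (target 39.62 g)
  SiO2: 135.5·0.6772 + 18.66·0.5165 = 101.4 g (target 101.4 g)
  B2O3: 4.448·0.6970 = 3.100 g (target 3.100 g)
Mass balance on the glass: the batch minus its LOI: 250.0 g (per-oxide target masses sum to 250.0 g; basis as stated: 250.0 g — deltas are rounding alone).
Whole-batch sum: Σ batch = 268.9 g; loss to ignition Σ batch·LOI = 18.93 g; yield = glass ÷ total batch = 92.96%.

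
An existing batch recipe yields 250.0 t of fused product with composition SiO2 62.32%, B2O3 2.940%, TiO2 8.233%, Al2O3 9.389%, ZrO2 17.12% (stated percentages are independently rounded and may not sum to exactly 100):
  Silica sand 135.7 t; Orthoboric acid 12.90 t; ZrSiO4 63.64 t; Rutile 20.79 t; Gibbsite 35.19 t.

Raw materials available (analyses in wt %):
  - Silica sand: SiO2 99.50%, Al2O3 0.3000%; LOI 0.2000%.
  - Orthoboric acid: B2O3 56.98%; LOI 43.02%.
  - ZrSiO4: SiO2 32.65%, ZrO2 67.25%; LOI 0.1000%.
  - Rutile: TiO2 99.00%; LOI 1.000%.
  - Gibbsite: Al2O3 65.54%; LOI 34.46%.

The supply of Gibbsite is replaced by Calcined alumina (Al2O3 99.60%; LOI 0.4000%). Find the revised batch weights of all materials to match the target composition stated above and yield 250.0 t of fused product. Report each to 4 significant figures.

Each numeric step maintains full precision at every stage — values along the way are printed rounded to four significant figures on the page — exactly one rounding goes into every reported figure; derived quantities (the five compositions, the totals, yield, glass mass, ignition loss) are carried in exact precision starting from the weights on 250.0 t of glass, as quoted within question or answer.
Target masses of each oxide per 250.0 t fused product:
  SiO2: 62.32% × 250.0 = 155.8 t
  B2O3: 2.940% × 250.0 = 7.350 t
  TiO2: 8.233% × 250.0 = 20.58 t
  Al2O3: 9.389% × 250.0 = 23.47 t
  ZrO2: 17.12% × 250.0 = 42.80 t
Checking each oxide sum using the reported weights, per the basis as stated (every target is met by its sum within answer rounding):
  SiO2: 135.7·0.9950 + 63.64·0.3265 = 155.8 t (target 155.8 t)
  B2O3: 12.90·0.5698 = 7.350 t (target 7.350 t)
  TiO2: 20.79·0.9900 = 20.58 t (target 20.58 t)
  Al2O3: 135.7·0.003000 + 23.16·0.9960 = 23.47 t (target 23.47 t)
  ZrO2: 63.64·0.6725 = 42.80 t (target 42.80 t)
Mass balance on the glass: net batch after ignition = 250.0 t (summing oxide targets gives 250.0 t; stated basis 250.0 t — gaps are rounding artifacts).
Whole-batch sum: Σ batch = 256.2 t; the LOI term Σ batch·LOI equals 6.185 t; yield, glass over the total, = 97.59%.

Revised batch per 250.0 t fused product:
  Silica sand: 135.7 t
  Orthoboric acid: 12.90 t
  ZrSiO4: 63.64 t
  Rutile: 20.79 t
  Calcined alumina: 23.16 t
Total batch = 256.2 t; LOI loss = 6.185 t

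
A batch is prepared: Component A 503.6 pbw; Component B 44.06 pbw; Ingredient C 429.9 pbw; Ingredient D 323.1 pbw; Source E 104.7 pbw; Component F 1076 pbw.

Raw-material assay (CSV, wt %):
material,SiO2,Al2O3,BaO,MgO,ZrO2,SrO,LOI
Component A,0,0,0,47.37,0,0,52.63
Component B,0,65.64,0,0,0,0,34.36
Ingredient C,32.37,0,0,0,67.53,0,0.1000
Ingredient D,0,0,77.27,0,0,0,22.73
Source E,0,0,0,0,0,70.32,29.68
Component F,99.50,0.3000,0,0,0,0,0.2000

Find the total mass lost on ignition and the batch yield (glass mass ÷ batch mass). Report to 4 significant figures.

All arithmetic runs at full float precision in all steps. Values along the way appear, rounded to four significant digits, when written out; each reported result is rounded once only; all derived quantities, including LOI, net glass mass, yield, totals, the six compositions, are rebuilt from the weighed amounts at 2094 pbw of glass at exact precision, as given in the problem or answer text.
Each material's LOI contribution:
  Component A: 503.6 × 0.5263 = 265.0 pbw
  Component B: 44.06 × 0.3436 = 15.14 pbw
  Ingredient C: 429.9 × 0.001000 = 0.4299 pbw
  Ingredient D: 323.1 × 0.2273 = 73.44 pbw
  Source E: 104.7 × 0.2968 = 31.07 pbw
  Component F: 1076 × 0.002000 = 2.152 pbw
Total LOI = 387.3 pbw
Glass = batch − LOI = 2481 − 387.3 = 2094 pbw

LOI loss = 387.3 pbw; glass = 2094 pbw; yield = 84.39%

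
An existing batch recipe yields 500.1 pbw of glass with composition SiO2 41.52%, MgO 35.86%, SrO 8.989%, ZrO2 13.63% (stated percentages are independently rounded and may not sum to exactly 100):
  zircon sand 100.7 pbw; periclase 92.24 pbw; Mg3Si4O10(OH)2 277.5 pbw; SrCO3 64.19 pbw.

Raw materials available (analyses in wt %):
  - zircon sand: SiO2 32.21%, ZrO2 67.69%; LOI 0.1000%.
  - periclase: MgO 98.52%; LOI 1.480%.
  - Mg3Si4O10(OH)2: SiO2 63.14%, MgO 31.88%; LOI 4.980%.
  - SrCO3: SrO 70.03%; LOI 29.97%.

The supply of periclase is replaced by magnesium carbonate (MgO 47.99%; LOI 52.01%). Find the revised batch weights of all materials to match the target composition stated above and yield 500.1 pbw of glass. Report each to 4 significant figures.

Mid-chain values are displayed with 4-significant-digit rounding in the working. All internal work maintains full precision through every step — every reported result is rounded exactly once — all derived quantities (the yield, glass mass, the totals, the four compositions, LOI) are re-derived from the batch weights per 500.1 pbw of glass in full float precision, as quoted within either problem or answer.
The oxide mass targets at 500.1 pbw glass:
  SiO2: 41.52% × 500.1 = 207.6 pbw
  MgO: 35.86% × 500.1 = 179.3 pbw
  SrO: 8.989% × 500.1 = 44.95 pbw
  ZrO2: 13.63% × 500.1 = 68.16 pbw
Oxide-by-oxide audit with the batch weights as given, on the stated basis (target by target, the sums agree once rounding is allowed for):
  SiO2: 100.7·0.3221 + 277.5·0.6314 = 207.6 pbw (target 207.6 pbw)
  MgO: 189.4·0.4799 + 277.5·0.3188 = 179.4 pbw (target 179.3 pbw)
  SrO: 64.19·0.7003 = 44.95 pbw (target 44.95 pbw)
  ZrO2: 100.7·0.6769 = 68.16 pbw (target 68.16 pbw)
Auditing the glass mass value: batch Σ − ignition loss = 500.1 pbw (oxide target masses add up to 500.1 pbw; versus the stated basis of 500.1 pbw — deltas are rounding alone).
Adding the batch up: Σ batch = 631.8 pbw; loss to ignition Σ batch·LOI = 131.7 pbw; yield, glass over the total, = 79.16%.

Revised batch per 500.1 pbw glass:
  zircon sand: 100.7 pbw
  magnesium carbonate: 189.4 pbw
  Mg3Si4O10(OH)2: 277.5 pbw
  SrCO3: 64.19 pbw
Total batch = 631.8 pbw; LOI loss = 131.7 pbw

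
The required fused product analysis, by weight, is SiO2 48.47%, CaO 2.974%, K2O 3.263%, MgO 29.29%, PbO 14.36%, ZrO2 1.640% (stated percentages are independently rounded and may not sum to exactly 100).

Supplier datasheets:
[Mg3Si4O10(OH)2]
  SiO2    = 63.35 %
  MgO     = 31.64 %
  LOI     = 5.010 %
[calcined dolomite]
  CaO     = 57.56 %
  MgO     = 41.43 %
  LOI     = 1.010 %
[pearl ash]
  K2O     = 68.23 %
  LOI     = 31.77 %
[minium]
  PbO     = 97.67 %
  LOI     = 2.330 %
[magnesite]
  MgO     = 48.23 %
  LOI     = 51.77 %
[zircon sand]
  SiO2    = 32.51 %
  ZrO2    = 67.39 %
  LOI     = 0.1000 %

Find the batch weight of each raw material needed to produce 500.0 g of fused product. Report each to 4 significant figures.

Batch per 500.0 g fused product:
  Mg3Si4O10(OH)2: 376.3 g
  calcined dolomite: 25.83 g
  pearl ash: 23.91 g
  minium: 73.51 g
  magnesite: 34.59 g
  zircon sand: 12.17 g
Total batch = 546.3 g; LOI loss = 46.34 g; yield = 91.52%

The working math maintains full precision in every operation; values along the way are displayed rounded off to 4 significant digits within the worked lines; each reported result is rounded a single time — the derived quantities, which include six oxide percentages, yield, LOI, the totals, net glass mass, are recomputed at exact precision, precisely as stated by the problem or the answer, using the weight values at 500.0 g of glass.
Target oxide masses per 500.0 g fused product:
  SiO2: 48.47% × 500.0 = 242.4 g
  CaO: 2.974% × 500.0 = 14.87 g
  K2O: 3.263% × 500.0 = 16.32 g
  MgO: 29.29% × 500.0 = 146.4 g
  PbO: 14.36% × 500.0 = 71.80 g
  ZrO2: 1.640% × 500.0 = 8.200 g
Balance tally, oxide-wise, with the batch weights as given, on the stated basis (target by target, the sums agree inside rounding margins):
  SiO2: 376.3·0.6335 + 12.17·0.3251 = 242.3 g (target 242.4 g)
  CaO: 25.83·0.5756 = 14.87 g (target 14.87 g)
  K2O: 23.91·0.6823 = 16.31 g (target 16.32 g)
  MgO: 376.3·0.3164 + 25.83·0.4143 + 34.59·0.4823 = 146.4 g (target 146.4 g)
  PbO: 73.51·0.9767 = 71.80 g (target 71.80 g)
  ZrO2: 12.17·0.6739 = 8.201 g (target 8.200 g)
Mass balance on the glass: whole batch net of LOI = 500.0 g (per-oxide target masses sum to 500.0 g; with the basis standing at 500.0 g — any gap is answer rounding).
Batch grand total — Σ batch = 546.3 g; loss to ignition Σ batch·LOI = 46.34 g; glass ÷ batch gives a yield of 91.52%.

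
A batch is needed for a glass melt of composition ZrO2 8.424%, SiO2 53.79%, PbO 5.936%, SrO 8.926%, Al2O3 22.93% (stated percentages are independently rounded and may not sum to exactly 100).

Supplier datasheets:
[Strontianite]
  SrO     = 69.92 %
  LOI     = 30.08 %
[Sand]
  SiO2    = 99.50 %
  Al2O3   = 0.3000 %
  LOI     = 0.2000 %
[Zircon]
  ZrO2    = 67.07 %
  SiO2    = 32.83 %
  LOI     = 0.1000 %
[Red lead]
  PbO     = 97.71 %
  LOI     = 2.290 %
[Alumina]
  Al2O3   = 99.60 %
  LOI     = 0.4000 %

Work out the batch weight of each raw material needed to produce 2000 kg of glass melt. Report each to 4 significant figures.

Batch per 2000 kg glass melt:
  Strontianite: 255.3 kg
  Sand: 998.3 kg
  Zircon: 251.2 kg
  Red lead: 121.5 kg
  Alumina: 457.4 kg
Total batch = 2084 kg; LOI loss = 83.65 kg; yield = 95.99%

The whole derivation maintains full float precision from start to finish — in-progress results are displayed, with 4-significant-figure rounding, in the printout; each reported value is rounded just once. The derived quantities (five oxide percentages, the yield, ignition loss, the totals, glass mass) are rebuilt in full float precision from the weighed amounts on 2000 kg of glass, as they appear in either problem or answer.
Per-oxide target masses for 2000 kg glass melt:
  ZrO2: 8.424% × 2000 = 168.5 kg
  SiO2: 53.79% × 2000 = 1076 kg
  PbO: 5.936% × 2000 = 118.7 kg
  SrO: 8.926% × 2000 = 178.5 kg
  Al2O3: 22.93% × 2000 = 458.6 kg
Per-oxide balance check applying the batch weights above, against the basis in use (sums match the target masses up to rounding of the answer):
  ZrO2: 251.2·0.6707 = 168.5 kg (target 168.5 kg)
  SiO2: 998.3·0.9950 + 251.2·0.3283 = 1076 kg (target 1076 kg)
  PbO: 121.5·0.9771 = 118.7 kg (target 118.7 kg)
  SrO: 255.3·0.6992 = 178.5 kg (target 178.5 kg)
  Al2O3: 998.3·0.003000 + 457.4·0.9960 = 458.6 kg (target 458.6 kg)
Auditing the glass mass value: total charge less LOI = 2000 kg (oxide target masses add up to 2000 kg; against the stated basis, 2000 kg — differing by rounding only).
Batch grand total — Σ batch = 2084 kg; loss to ignition Σ batch·LOI = 83.65 kg; yield = glass ÷ total batch = 95.99%.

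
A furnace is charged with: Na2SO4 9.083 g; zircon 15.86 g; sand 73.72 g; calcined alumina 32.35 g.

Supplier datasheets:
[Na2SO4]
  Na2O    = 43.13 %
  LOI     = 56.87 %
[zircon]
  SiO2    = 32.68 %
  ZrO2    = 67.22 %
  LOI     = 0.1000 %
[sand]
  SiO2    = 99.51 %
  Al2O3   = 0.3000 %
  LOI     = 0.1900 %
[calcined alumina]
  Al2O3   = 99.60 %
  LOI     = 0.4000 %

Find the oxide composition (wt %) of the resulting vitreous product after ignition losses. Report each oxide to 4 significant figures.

Glass mass = 125.6 g (batch 131.0 − LOI 5.451).
Composition: SiO2 62.55%, Na2O 3.120%, ZrO2 8.491%, Al2O3 25.84%

The intermediate values are printed rounded to four significant digits. All arithmetic carries full float precision through the solve. A single rounding finalizes each reported result. Derived quantities, including glass mass, totals, the yield, the four compositions, ignition loss, are recomputed using the weight values on 125.6 g of glass at full precision as given in the question or the answer.
Delivered oxide masses:
  SiO2: 15.86·0.3268 + 73.72·0.9951 = 78.54 g
  Na2O: 9.083·0.4313 = 3.917 g
  ZrO2: 15.86·0.6722 = 10.66 g
  Al2O3: 73.72·0.003000 + 32.35·0.9960 = 32.44 g
LOI: 9.083·0.5687 + 15.86·0.001000 + 73.72·0.001900 + 32.35·0.004000 = 5.451 g
batch − LOI leaves glass = 131.0 − 5.451 = 125.6 g (equal to the oxide-mass sum)
percent share: oxide ÷ glass, ×100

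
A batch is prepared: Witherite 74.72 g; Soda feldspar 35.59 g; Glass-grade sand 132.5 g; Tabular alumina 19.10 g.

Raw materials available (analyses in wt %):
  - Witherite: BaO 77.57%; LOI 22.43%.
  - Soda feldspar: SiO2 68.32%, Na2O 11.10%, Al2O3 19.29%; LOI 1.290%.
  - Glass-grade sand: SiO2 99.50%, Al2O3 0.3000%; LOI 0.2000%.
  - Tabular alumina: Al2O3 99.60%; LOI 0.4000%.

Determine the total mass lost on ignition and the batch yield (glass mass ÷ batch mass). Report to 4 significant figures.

LOI loss = 17.56 g; glass = 244.3 g; yield = 93.30%

Mid-chain values are printed, with 4-significant-digit rounding, across the worked steps — each numeric step holds full float precision at every stage; a single rounding finalizes each reported number — all derived quantities (LOI, the yield, glass mass, four oxide percentages, totals) are rebuilt starting from the weights at 244.3 g of glass in full precision, as written in the problem or the answer.
Loss on ignition, line by line:
  Witherite: 74.72 × 0.2243 = 16.76 g
  Soda feldspar: 35.59 × 0.01290 = 0.4591 g
  Glass-grade sand: 132.5 × 0.002000 = 0.2650 g
  Tabular alumina: 19.10 × 0.004000 = 0.07640 g
Total LOI = 17.56 g
Glass = batch − LOI = 261.9 − 17.56 = 244.3 g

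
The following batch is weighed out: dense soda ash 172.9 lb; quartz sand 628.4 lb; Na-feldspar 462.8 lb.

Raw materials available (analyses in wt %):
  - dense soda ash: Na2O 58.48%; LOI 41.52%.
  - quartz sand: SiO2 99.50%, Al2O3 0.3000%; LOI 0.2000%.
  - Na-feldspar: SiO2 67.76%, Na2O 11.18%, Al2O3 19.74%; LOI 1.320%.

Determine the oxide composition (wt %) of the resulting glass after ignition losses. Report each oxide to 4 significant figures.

Glass mass = 1185 lb (batch 1264 − LOI 79.15).
Composition: SiO2 79.23%, Na2O 12.90%, Al2O3 7.869%

Each numeric step runs at exact precision end to end — intermediates are rounded to 4 significant digits as shown; each reported figure takes exactly one rounding — derived quantities (yield, LOI, glass mass, the three compositions, the totals) are recomputed from the weighed amounts per 1185 lb of glass at exact precision, as set out in problem or answer.
Mass of each oxide from the mix:
  SiO2: 628.4·0.9950 + 462.8·0.6776 = 938.9 lb
  Na2O: 172.9·0.5848 + 462.8·0.1118 = 152.9 lb
  Al2O3: 628.4·0.003000 + 462.8·0.1974 = 93.24 lb
LOI: 172.9·0.4152 + 628.4·0.002000 + 462.8·0.01320 = 79.15 lb
Glass mass = batch − LOI = 1264 − 79.15 = 1185 lb (matching Σ of the oxides)
each wt % is 100 × oxide ÷ glass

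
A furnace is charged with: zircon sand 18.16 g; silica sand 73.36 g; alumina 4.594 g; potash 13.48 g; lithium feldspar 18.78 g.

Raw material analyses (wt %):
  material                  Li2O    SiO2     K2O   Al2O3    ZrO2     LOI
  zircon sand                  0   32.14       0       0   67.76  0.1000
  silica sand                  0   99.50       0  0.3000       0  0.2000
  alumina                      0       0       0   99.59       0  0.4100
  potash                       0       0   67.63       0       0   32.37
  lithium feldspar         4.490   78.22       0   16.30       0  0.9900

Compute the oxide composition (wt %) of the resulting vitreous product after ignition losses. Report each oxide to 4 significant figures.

Values along the way appear (rounded to 4 significant digits) across the worked steps; each numeric step runs at full precision at every stage — each reported result is rounded only once. All derived quantities (ignition loss, yield, the five compositions, glass mass, the totals) are re-derived in full precision starting from the weights on 123.6 g of glass, as quoted within the problem or the answer.
Oxide masses out of the charge:
  Li2O: 18.78·0.04490 = 0.8432 g
  SiO2: 18.16·0.3214 + 73.36·0.9950 + 18.78·0.7822 = 93.52 g
  K2O: 13.48·0.6763 = 9.117 g
  Al2O3: 73.36·0.003000 + 4.594·0.9959 + 18.78·0.1630 = 7.856 g
  ZrO2: 18.16·0.6776 = 12.31 g
LOI: 18.16·0.001000 + 73.36·0.002000 + 4.594·0.004100 + 13.48·0.3237 + 18.78·0.009900 = 4.733 g
Glass = total batch minus LOI = 128.4 − 4.733 = 123.6 g (= Σ oxide masses)
wt % = oxide mass / glass mass × 100

Glass mass = 123.6 g (batch 128.4 − LOI 4.733).
Composition: Li2O 0.6820%, SiO2 75.64%, K2O 7.373%, Al2O3 6.354%, ZrO2 9.952%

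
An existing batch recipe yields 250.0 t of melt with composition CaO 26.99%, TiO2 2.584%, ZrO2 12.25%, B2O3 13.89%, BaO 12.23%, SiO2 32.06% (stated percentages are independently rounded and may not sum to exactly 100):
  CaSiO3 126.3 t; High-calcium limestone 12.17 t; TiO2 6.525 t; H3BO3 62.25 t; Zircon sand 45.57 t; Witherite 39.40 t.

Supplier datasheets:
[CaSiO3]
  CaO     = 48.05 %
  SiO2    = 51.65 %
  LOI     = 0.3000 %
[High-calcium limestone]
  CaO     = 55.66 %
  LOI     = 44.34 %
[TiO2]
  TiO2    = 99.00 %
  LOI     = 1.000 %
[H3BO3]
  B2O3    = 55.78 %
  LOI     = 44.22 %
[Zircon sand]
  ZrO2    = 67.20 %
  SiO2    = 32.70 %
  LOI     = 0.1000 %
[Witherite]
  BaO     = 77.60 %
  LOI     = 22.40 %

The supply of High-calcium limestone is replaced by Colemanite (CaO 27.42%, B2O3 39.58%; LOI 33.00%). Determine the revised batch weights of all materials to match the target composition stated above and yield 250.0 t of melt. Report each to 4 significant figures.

All internal work holds exact precision in all steps. In-progress results are shown with 4-significant-digit rounding across the worked steps — every reported figure sees exactly one rounding — derived quantities (glass mass, the six compositions, LOI, yield, the totals) are carried starting from the weights for 250.0 t of glass in full float precision, as quoted within the problem or answer text.
Target oxide masses per 250.0 t melt:
  CaO: 26.99% × 250.0 = 67.47 t
  TiO2: 2.584% × 250.0 = 6.460 t
  ZrO2: 12.25% × 250.0 = 30.62 t
  B2O3: 13.89% × 250.0 = 34.72 t
  BaO: 12.23% × 250.0 = 30.58 t
  SiO2: 32.06% × 250.0 = 80.15 t
A balance pass over the oxides, from the weights as reported, versus the basis set out (target by target, the sums agree modulo rounding of the values):
  CaO: 126.3·0.4805 + 24.71·0.2742 = 67.46 t (target 67.47 t)
  TiO2: 6.525·0.9900 = 6.460 t (target 6.460 t)
  ZrO2: 45.57·0.6720 = 30.62 t (target 30.62 t)
  B2O3: 24.71·0.3958 + 44.72·0.5578 = 34.73 t (target 34.72 t)
  BaO: 39.40·0.7760 = 30.57 t (target 30.58 t)
  SiO2: 126.3·0.5165 + 45.57·0.3270 = 80.14 t (target 80.15 t)
Consistency of the glass mass: Σ batch − LOI loss = 250.0 t (targets for the oxides total 250.0 t; with the basis standing at 250.0 t — a pure rounding effect).
Adding the batch up: Σ batch = 287.2 t; LOI removed, Σ of batch·LOI: 37.24 t; yield, glass over the total, = 87.03%.

Revised batch per 250.0 t melt:
  CaSiO3: 126.3 t
  Colemanite: 24.71 t
  TiO2: 6.525 t
  H3BO3: 44.72 t
  Zircon sand: 45.57 t
  Witherite: 39.40 t
Total batch = 287.2 t; LOI loss = 37.24 t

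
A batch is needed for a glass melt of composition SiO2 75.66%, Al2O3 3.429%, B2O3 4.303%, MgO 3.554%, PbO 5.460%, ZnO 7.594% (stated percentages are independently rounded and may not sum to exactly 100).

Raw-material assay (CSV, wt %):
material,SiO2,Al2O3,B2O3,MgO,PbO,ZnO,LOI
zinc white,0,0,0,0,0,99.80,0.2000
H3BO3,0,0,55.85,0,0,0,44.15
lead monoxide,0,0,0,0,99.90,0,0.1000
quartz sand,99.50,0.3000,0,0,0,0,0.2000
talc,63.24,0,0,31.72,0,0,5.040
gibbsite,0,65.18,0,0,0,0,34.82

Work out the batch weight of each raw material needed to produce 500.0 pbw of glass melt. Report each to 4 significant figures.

Every computation keeps full float precision through the solve — in-progress results are printed (rounded to 4 significant figures) across the worked steps — every reported value is rounded only once — the derived quantities (net glass mass, the six compositions, the yield, the totals, LOI) are re-derived at full float precision from the weighed amounts per 500.0 pbw of glass as set out in question or answer.
Per-oxide target masses for 500.0 pbw glass melt:
  SiO2: 75.66% × 500.0 = 378.3 pbw
  Al2O3: 3.429% × 500.0 = 17.14 pbw
  B2O3: 4.303% × 500.0 = 21.52 pbw
  MgO: 3.554% × 500.0 = 17.77 pbw
  PbO: 5.460% × 500.0 = 27.30 pbw
  ZnO: 7.594% × 500.0 = 37.97 pbw
Oxide-by-oxide audit on the weights just shown, on the stated basis (summed amounts equal target values modulo rounding of the values):
  SiO2: 344.6·0.9950 + 56.02·0.6324 = 378.3 pbw (target 378.3 pbw)
  Al2O3: 344.6·0.003000 + 24.72·0.6518 = 17.15 pbw (target 17.14 pbw)
  B2O3: 38.52·0.5585 = 21.51 pbw (target 21.52 pbw)
  MgO: 56.02·0.3172 = 17.77 pbw (target 17.77 pbw)
  PbO: 27.33·0.9990 = 27.30 pbw (target 27.30 pbw)
  ZnO: 38.05·0.9980 = 37.97 pbw (target 37.97 pbw)
Glass mass check: total batch − LOI = 500.0 pbw (the Σ of target masses is 500.0 pbw; basis as stated: 500.0 pbw — differing by rounding only).
Batch grand total — Σ batch = 529.2 pbw; LOI loss = Σ batch·LOI = 29.23 pbw; yield: glass divided by total = 94.48%.

Batch per 500.0 pbw glass melt:
  zinc white: 38.05 pbw
  H3BO3: 38.52 pbw
  lead monoxide: 27.33 pbw
  quartz sand: 344.6 pbw
  talc: 56.02 pbw
  gibbsite: 24.72 pbw
Total batch = 529.2 pbw; LOI loss = 29.23 pbw; yield = 94.48%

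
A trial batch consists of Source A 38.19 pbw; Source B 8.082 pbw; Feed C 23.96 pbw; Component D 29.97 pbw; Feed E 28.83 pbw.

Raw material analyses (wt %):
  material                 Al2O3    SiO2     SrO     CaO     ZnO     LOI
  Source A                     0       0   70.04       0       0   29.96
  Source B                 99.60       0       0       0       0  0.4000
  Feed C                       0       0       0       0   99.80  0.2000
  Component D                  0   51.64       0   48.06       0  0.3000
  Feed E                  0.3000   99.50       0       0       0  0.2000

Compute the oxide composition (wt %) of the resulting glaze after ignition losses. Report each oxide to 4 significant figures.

Exact precision is held throughout — mid-chain values are shown rounded to four significant digits alongside each step — every reported value undergoes a single rounding; derived quantities (ignition loss, glass mass, the yield, totals, the five compositions) are rebuilt at full precision using the weight values per 117.4 pbw of glass, as written in the problem or the answer.
Oxide masses out of the charge:
  Al2O3: 8.082·0.9960 + 28.83·0.003000 = 8.136 pbw
  SiO2: 29.97·0.5164 + 28.83·0.9950 = 44.16 pbw
  SrO: 38.19·0.7004 = 26.75 pbw
  CaO: 29.97·0.4806 = 14.40 pbw
  ZnO: 23.96·0.9980 = 23.91 pbw
LOI: 38.19·0.2996 + 8.082·0.004000 + 23.96·0.002000 + 29.97·0.003000 + 28.83·0.002000 = 11.67 pbw
Net of LOI, the glass mass = 129.0 − 11.67 = 117.4 pbw (= Σ oxide masses)
percent share: oxide ÷ glass, ×100

Glass mass = 117.4 pbw (batch 129.0 − LOI 11.67).
Composition: Al2O3 6.933%, SiO2 37.63%, SrO 22.79%, CaO 12.27%, ZnO 20.37%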